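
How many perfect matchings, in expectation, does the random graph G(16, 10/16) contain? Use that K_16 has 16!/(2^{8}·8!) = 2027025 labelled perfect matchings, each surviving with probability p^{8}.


K_16 has 16!/(2^{8}·8!) = 2027025 labelled perfect matchings.
For each such perfect matching H, let X_H = 1 if all 8 edges of H are present in G. Then P[X_H = 1] = p^{8} = (5/8)^{8} = 390625/16777216.
By linearity: E[X] = Σ_H E[X_H] = 2027025 · p^{8} = 2027025 · 390625/16777216 = 791806640625/16777216.
Numerically: E[X] ≈ 4.72e+04.

E[X] = 2027025 · (5/8)^{8} = 791806640625/16777216 ≈ 4.72e+04.


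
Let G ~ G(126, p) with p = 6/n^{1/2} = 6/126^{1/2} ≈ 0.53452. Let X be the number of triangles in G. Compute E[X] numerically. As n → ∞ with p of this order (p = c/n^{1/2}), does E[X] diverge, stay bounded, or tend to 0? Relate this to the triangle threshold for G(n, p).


Number of potential triangles: C(126, 3) = 325500.
Each occurs with probability p³ ≈ (0.53452)³ ≈ 1.5272071e-01.
By linearity: E[X] = C(126, 3)·p³ ≈ 325500 · 1.5272071e-01 ≈ 49710.59100.
Since α = 1/2 < 1, p = c/n^{1/2} ≫ 1/n is above the triangle threshold p ~ 1/n. Asymptotically E[X] ~ (c³/6)·n^{3(1−α)} = (6³/6)·n^{1.5} → ∞; triangles are abundant w.h.p.

E[X] ≈ 49710.59100; in regime p = Θ(1/n^{1/2}) E[X] diverges (above the triangle threshold p ~ 1/n).


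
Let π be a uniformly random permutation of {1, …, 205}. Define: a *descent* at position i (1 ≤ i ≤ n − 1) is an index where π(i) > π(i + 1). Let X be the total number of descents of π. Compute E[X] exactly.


Write X = Σ X_I over i = 1, …, 204, with X_I the indicator of one descent.
There are 204 indicators.
For each fixed i, the pair (π(i), π(i+1)) is a uniformly random ordered pair of distinct values from {1, …, 205}; by symmetry P[π(i) > π(i+1)] = 1/2.
By linearity: E[X] = 204 · (1/2) = (205 − 1) · (1/2) = 102 ≈ 102.00000.

E[X] = 102 = 102.00000.


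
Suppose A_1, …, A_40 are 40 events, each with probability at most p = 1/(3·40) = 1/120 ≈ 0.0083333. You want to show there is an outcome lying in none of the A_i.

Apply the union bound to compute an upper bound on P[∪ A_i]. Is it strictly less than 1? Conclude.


Union bound: P[∪_{i=1}^{40} A_i] ≤ Σ_i P[A_i] ≤ 40·p = 40·(1/120) = 1/3.
Numerically: 1/3 ≈ 0.3333333.
Is 1/3 < 1? YES.
Since P[∪ A_i] ≤ 1/3 < 1, the complement has P[∩ A_i^c] ≥ 1 − 1/3 = 2/3 > 0, so some outcome avoids every A_i.

40·p = 1/3 ≈ 0.3333333; existence CERTIFIED by the union bound.


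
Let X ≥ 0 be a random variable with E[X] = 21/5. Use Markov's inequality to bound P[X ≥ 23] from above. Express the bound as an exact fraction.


μ = E[X] = 21/5, a = 23.
Markov: P[X ≥ 23] ≤ μ/a = (21/5)/23 = 21/115.
Numerically: ≈ 0.182609.
(Since a = 23 > μ = 4.200000, the bound 21/115 is < 1 and informative.)

P[X ≥ 23] ≤ 21/115 ≈ 0.182609.


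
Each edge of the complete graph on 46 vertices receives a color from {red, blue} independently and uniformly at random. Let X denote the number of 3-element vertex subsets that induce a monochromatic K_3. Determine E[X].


Let X = Σ_S X_S over the C(46, 3) = 15180 subsets S of size 3, where X_S = 1 if the K_3 on S is monochromatic.
For a fixed S, the K_3 on S has C(3, 2) = 3 edges. P[all 3 edges red] = (1/2)^3, and likewise for blue, so P[monochromatic] = 2·(1/2)^3 = 2^{1 − 3} = 1/4.
Summing: E[X] = C(46, 3) · 2^{1 − 3} = 15180 · 1/4 = 3795.
Numerically: E[X] ≈ 3795.000000.

E[X] = C(46,3)·2^(1−C(3,2)) = 3795 ≈ 3795.000000.


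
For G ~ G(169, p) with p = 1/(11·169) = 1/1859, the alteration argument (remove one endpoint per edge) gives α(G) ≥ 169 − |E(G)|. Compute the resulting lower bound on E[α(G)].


E[|E(G)|] = C(169, 2)·p = 14196 · (1/1859) = 84/11.
E[α(G)] ≥ n − E[|E(G)|] = 169 − 84/11 = 1775/11.
Numerically: ≈ 161.363636.
(This is only a lower bound; the true E[α(G)] may be larger.)

E[α(G)] ≥ 1775/11 ≈ 161.363636.


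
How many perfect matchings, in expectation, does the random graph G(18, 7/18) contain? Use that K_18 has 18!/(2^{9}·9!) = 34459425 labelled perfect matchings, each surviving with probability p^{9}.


K_18 has 18!/(2^{9}·9!) = 34459425 labelled perfect matchings.
For each such perfect matching H, let X_H = 1 if all 9 edges of H are present in G. Then P[X_H = 1] = p^{9} = (7/18)^{9} = 40353607/198359290368.
Summing the indicators: E[X] = Σ_H E[X_H] = 34459425 · p^{9} = 34459425 · 40353607/198359290368 = 17167433257975/2448880128.
Numerically: E[X] ≈ 7010.

E[X] = 34459425 · (7/18)^{9} = 17167433257975/2448880128 ≈ 7010.


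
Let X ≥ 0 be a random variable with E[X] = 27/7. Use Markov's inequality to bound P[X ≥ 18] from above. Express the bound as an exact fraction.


μ = E[X] = 27/7, a = 18.
Markov: P[X ≥ 18] ≤ μ/a = (27/7)/18 = 3/14.
Numerically: ≈ 0.214286.
(Since a = 18 > μ = 3.857143, the bound 3/14 is < 1 and informative.)

P[X ≥ 18] ≤ 3/14 ≈ 0.214286.


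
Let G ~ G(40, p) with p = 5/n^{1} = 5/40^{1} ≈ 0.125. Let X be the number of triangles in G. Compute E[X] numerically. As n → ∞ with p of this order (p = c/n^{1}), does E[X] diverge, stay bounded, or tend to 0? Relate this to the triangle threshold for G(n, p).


Number of potential triangles: C(40, 3) = 9880.
Each occurs with probability p³ ≈ (0.125)³ ≈ 1.953125e-03.
By linearity: E[X] = C(40, 3)·p³ ≈ 9880 · 1.953125e-03 ≈ 19.2969.
Here α = 1, so p = 5/n is exactly at the triangle threshold p ~ 1/n. Asymptotically E[X] → c³/6 = 5³/6 = 125/6 ≈ 20.8333, a bounded constant. In this regime the triangle count is asymptotically Poisson(c³/6).

E[X] ≈ 19.2969; in regime p = Θ(1/n^{1}) E[X] stays bounded (at the triangle threshold p ~ 1/n).


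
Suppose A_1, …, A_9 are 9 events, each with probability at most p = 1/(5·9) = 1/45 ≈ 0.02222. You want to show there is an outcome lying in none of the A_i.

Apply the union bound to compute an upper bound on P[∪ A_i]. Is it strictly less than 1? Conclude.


Union bound: P[∪_{i=1}^{9} A_i] ≤ Σ_i P[A_i] ≤ 9·p = 9·(1/45) = 1/5.
Numerically: 1/5 ≈ 0.20000.
Is 1/5 < 1? YES.
Since P[∪ A_i] ≤ 1/5 < 1, the complement has P[∩ A_i^c] ≥ 1 − 1/5 = 4/5 > 0, so some outcome avoids every A_i.

9·p = 1/5 ≈ 0.20000; existence CERTIFIED by the union bound.


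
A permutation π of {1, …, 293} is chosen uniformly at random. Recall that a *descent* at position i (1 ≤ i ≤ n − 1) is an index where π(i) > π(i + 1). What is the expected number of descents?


Write X = Σ X_I over i = 1, …, 292, with X_I the indicator of one descent.
There are 292 indicators.
For each fixed i, the pair (π(i), π(i+1)) is a uniformly random ordered pair of distinct values from {1, …, 293}; by symmetry P[π(i) > π(i+1)] = 1/2.
By linearity: E[X] = 292 · (1/2) = (293 − 1) · (1/2) = 146 ≈ 146.0000.

E[X] = 146 = 146.0000.


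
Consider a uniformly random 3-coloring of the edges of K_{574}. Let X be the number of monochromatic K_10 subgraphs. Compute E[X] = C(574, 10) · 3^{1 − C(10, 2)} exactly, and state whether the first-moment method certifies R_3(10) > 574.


E[X] = C(574, 10) · 3^{1 − 45} = 988824035203816502691 · 3^{−44} = 988824035203816502691/984770902183611232881.
As a reduced fraction: E[X] = 109869337244868500299/109418989131512359209 ≈ 1.00412.
Is E[X] < 1? NO.
Since E[X] ≥ 1, the first-moment bound is inconclusive at n = 574; it does NOT by itself certify R_3(10) > 574.

E[X] = 109869337244868500299/109418989131512359209 ≈ 1.00412; E[X] ≥ 1; first-moment method inconclusive here.


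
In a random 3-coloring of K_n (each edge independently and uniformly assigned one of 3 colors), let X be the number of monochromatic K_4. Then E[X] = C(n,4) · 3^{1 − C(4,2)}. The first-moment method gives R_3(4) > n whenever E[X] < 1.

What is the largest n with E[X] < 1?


We need C(n, 4) · 3^{1 − 6} < 1, i.e. C(n, 4) < 3^{6 − 1} = 243.
Check values of n near the boundary:
  n = 6: C(6, 4) = 15; 15 < 243? YES
  n = 7: C(7, 4) = 35; 35 < 243? YES
  n = 8: C(8, 4) = 70; 70 < 243? YES
  n = 9: C(9, 4) = 126; 126 < 243? YES
  n = 10: C(10, 4) = 210; 210 < 243? YES
  n = 11: C(11, 4) = 330; 330 < 243? NO
  n = 12: C(12, 4) = 495; 495 < 243? NO
The largest n with C(n, 4) < 243 is n = 10 (where E[X] = 70/81 ≈ 0.86420). Hence R_3(4) > 10, i.e. R_3(4) ≥ 11.

Largest n = 10; hence R_3(4) > 10.


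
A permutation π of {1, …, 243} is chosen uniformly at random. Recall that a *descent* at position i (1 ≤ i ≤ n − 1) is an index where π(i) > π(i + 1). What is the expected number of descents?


Write X = Σ X_I over i = 1, …, 242, with X_I the indicator of one descent.
There are 242 indicators.
For each fixed i, the pair (π(i), π(i+1)) is a uniformly random ordered pair of distinct values from {1, …, 243}; by symmetry P[π(i) > π(i+1)] = 1/2.
By linearity: E[X] = 242 · (1/2) = (243 − 1) · (1/2) = 121 ≈ 121.000.

E[X] = 121 = 121.000.


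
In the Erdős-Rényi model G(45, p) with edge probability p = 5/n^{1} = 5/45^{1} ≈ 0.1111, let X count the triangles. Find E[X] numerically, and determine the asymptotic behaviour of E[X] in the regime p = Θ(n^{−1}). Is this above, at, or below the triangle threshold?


Number of potential triangles: C(45, 3) = 14190.
Each occurs with probability p³ ≈ (0.1111)³ ≈ 1.371742e-03.
By linearity: E[X] = C(45, 3)·p³ ≈ 14190 · 1.371742e-03 ≈ 19.4650.
Here α = 1, so p = 5/n is exactly at the triangle threshold p ~ 1/n. Asymptotically E[X] → c³/6 = 5³/6 = 125/6 ≈ 20.8333, a bounded constant. In this regime the triangle count is asymptotically Poisson(c³/6).

E[X] ≈ 19.4650; in regime p = Θ(1/n^{1}) E[X] stays bounded (at the triangle threshold p ~ 1/n).


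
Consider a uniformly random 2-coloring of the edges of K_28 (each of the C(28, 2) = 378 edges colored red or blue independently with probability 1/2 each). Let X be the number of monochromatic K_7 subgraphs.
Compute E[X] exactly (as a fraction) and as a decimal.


Let X = Σ_S X_S over the C(28, 7) = 1184040 subsets S of size 7, where X_S = 1 if the K_7 on S is monochromatic.
For a fixed S, the K_7 on S has C(7, 2) = 21 edges. P[all 21 edges red] = (1/2)^21, and likewise for blue, so P[monochromatic] = 2·(1/2)^21 = 2^{1 − 21} = 1/1048576.
Summing: E[X] = C(28, 7) · 2^{1 − 21} = 1184040 · 1/1048576 = 148005/131072.
Numerically: E[X] ≈ 1.129.

E[X] = C(28,7)·2^(1−C(7,2)) = 148005/131072 ≈ 1.129.


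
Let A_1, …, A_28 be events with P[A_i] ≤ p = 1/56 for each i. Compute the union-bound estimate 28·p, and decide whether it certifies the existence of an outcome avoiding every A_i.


Union bound: P[∪_{i=1}^{28} A_i] ≤ Σ_i P[A_i] ≤ 28·p = 28·(1/56) = 1/2.
Numerically: 1/2 ≈ 0.5000.
Is 1/2 < 1? YES.
Since P[∪ A_i] ≤ 1/2 < 1, the complement has P[∩ A_i^c] ≥ 1 − 1/2 = 1/2 > 0, so some outcome avoids every A_i.

28·p = 1/2 ≈ 0.5000; existence CERTIFIED by the union bound.


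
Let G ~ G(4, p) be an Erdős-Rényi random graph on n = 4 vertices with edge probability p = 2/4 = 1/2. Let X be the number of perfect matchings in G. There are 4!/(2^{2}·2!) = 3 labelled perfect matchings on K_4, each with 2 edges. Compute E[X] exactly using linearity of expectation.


K_4 has 4!/(2^{2}·2!) = 3 labelled perfect matchings.
For each such perfect matching H, let X_H = 1 if all 2 edges of H are present in G. Then P[X_H = 1] = p^{2} = (1/2)^{2} = 1/4.
By linearity: E[X] = Σ_H E[X_H] = 3 · p^{2} = 3 · 1/4 = 3/4.
Numerically: E[X] ≈ 0.75.

E[X] = 3 · (1/2)^{2} = 3/4 ≈ 0.75.


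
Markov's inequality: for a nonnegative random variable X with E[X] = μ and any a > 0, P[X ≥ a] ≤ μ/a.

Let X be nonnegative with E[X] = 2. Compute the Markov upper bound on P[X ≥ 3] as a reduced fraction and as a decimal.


μ = E[X] = 2, a = 3.
Markov: P[X ≥ 3] ≤ μ/a = (2)/3 = 2/3.
Numerically: ≈ 0.667.
(Since a = 3 > μ = 2.000, the bound 2/3 is < 1 and informative.)

P[X ≥ 3] ≤ 2/3 ≈ 0.667.


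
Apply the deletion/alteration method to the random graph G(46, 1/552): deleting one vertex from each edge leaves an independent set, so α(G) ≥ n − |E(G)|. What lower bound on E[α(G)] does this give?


E[|E(G)|] = C(46, 2)·p = 1035 · (1/552) = 15/8.
E[α(G)] ≥ n − E[|E(G)|] = 46 − 15/8 = 353/8.
Numerically: ≈ 44.1250.
(This is only a lower bound; the true E[α(G)] may be larger.)

E[α(G)] ≥ 353/8 ≈ 44.1250.


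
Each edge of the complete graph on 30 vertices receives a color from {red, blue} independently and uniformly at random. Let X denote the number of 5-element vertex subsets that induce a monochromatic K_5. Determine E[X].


Let X = Σ_S X_S over the C(30, 5) = 142506 subsets S of size 5, where X_S = 1 if the K_5 on S is monochromatic.
For a fixed S, the K_5 on S has C(5, 2) = 10 edges. P[all 10 edges red] = (1/2)^10, and likewise for blue, so P[monochromatic] = 2·(1/2)^10 = 2^{1 − 10} = 1/512.
By linearity: E[X] = C(30, 5) · 2^{1 − 10} = 142506 · 1/512 = 71253/256.
Numerically: E[X] ≈ 278.33203.

E[X] = C(30,5)·2^(1−C(5,2)) = 71253/256 ≈ 278.33203.


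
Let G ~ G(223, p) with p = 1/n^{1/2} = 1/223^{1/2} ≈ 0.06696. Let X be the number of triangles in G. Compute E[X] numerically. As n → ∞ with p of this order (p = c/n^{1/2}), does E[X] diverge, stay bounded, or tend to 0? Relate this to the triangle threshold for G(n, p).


Number of potential triangles: C(223, 3) = 1823471.
Each occurs with probability p³ ≈ (0.06696)³ ≈ 3.002913e-04.
By linearity: E[X] = C(223, 3)·p³ ≈ 1823471 · 3.002913e-04 ≈ 547.5724.
Since α = 1/2 < 1, p = c/n^{1/2} ≫ 1/n is above the triangle threshold p ~ 1/n. Asymptotically E[X] ~ (c³/6)·n^{3(1−α)} = (1³/6)·n^{1.5} → ∞; triangles are abundant w.h.p.

E[X] ≈ 547.5724; in regime p = Θ(1/n^{1/2}) E[X] diverges (above the triangle threshold p ~ 1/n).


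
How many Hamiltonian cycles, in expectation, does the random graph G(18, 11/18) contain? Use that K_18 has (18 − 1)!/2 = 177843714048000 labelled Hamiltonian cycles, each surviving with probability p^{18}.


K_18 has (18 − 1)!/2 = 177843714048000 labelled Hamiltonian cycles.
For each such Hamiltonian cycle H, let X_H = 1 if all 18 edges of H are present in G. Then P[X_H = 1] = p^{18} = (11/18)^{18} = 5559917313492231481/39346408075296537575424.
By linearity of expectation: E[X] = Σ_H E[X_H] = 177843714048000 · p^{18} = 177843714048000 · 5559917313492231481/39346408075296537575424 = 82786473808235140223154875/3294258113514384.
Numerically: E[X] ≈ 2.5131e+10.

E[X] = 177843714048000 · (11/18)^{18} = 82786473808235140223154875/3294258113514384 ≈ 2.5131e+10.


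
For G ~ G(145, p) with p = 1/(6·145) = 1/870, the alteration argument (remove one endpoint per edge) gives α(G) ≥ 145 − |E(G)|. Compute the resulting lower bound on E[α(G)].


E[|E(G)|] = C(145, 2)·p = 10440 · (1/870) = 12.
E[α(G)] ≥ n − E[|E(G)|] = 145 − 12 = 133.
Numerically: ≈ 133.0000.
(This is only a lower bound; the true E[α(G)] may be larger.)

E[α(G)] ≥ 133 ≈ 133.0000.


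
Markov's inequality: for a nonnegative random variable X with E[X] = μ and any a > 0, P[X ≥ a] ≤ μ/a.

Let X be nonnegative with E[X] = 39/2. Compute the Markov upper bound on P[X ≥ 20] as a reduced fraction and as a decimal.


μ = E[X] = 39/2, a = 20.
Markov: P[X ≥ 20] ≤ μ/a = (39/2)/20 = 39/40.
Numerically: ≈ 0.975000.
(Since a = 20 > μ = 19.500000, the bound 39/40 is < 1 and informative.)

P[X ≥ 20] ≤ 39/40 ≈ 0.975000.


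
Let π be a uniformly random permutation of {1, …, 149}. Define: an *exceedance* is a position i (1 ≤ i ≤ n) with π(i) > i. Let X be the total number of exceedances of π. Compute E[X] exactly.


Write X = Σ_{i=1}^{149} X_i, where X_i = 1_{π(i) > i}.
For each fixed i, π(i) is uniform over {1, …, 149} (marginal of a uniform permutation), so P[π(i) > i] = (n − i)/n. Summing: Σ_{i=1}^{149} (n − i)/n = (0 + 1 + … + 148)/149 = 149(149 − 1)/(2·149) = (149 − 1)/2.
Hence E[X] = Σ_{i=1}^{149} (149 − i)/149 = 74 ≈ 74.0000.

E[X] = 74 = 74.0000.


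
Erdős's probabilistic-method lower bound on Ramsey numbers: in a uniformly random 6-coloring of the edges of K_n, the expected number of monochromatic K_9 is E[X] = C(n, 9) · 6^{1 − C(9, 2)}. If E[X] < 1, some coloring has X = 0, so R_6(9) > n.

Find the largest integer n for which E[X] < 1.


We need C(n, 9) · 6^{1 − 36} < 1, i.e. C(n, 9) < 6^{36 − 1} = 1719070799748422591028658176.
Check values of n near the boundary:
  n = 4407: C(4407, 9) = 1713856532599459170657070050; 1713856532599459170657070050 < 1719070799748422591028658176? YES
  n = 4408: C(4408, 9) = 1717362945146264156457459600; 1717362945146264156457459600 < 1719070799748422591028658176? YES
  n = 4409: C(4409, 9) = 1720875732988608787686577131; 1720875732988608787686577131 < 1719070799748422591028658176? NO
The largest n with C(n, 9) < 1719070799748422591028658176 is n = 4408 (where E[X] = 35778394690547169926197075/35813974994758803979763712 ≈ 0.99901). Hence R_6(9) > 4408, i.e. R_6(9) ≥ 4409.

Largest n = 4408; hence R_6(9) > 4408.


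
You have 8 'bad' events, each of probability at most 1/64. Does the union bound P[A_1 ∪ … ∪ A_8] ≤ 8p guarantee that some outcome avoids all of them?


Union bound: P[∪_{i=1}^{8} A_i] ≤ Σ_i P[A_i] ≤ 8·p = 8·(1/64) = 1/8.
Numerically: 1/8 ≈ 0.1250000.
Is 1/8 < 1? YES.
Since P[∪ A_i] ≤ 1/8 < 1, the complement has P[∩ A_i^c] ≥ 1 − 1/8 = 7/8 > 0, so some outcome avoids every A_i.

8·p = 1/8 ≈ 0.1250000; existence CERTIFIED by the union bound.


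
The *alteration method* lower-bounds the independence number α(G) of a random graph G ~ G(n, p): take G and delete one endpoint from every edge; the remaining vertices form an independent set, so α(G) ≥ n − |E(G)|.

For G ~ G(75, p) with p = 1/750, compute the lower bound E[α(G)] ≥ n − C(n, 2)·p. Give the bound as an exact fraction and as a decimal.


E[|E(G)|] = C(75, 2)·p = 2775 · (1/750) = 37/10.
E[α(G)] ≥ n − E[|E(G)|] = 75 − 37/10 = 713/10.
Numerically: ≈ 71.300000.
(This is only a lower bound; the true E[α(G)] may be larger.)

E[α(G)] ≥ 713/10 ≈ 71.300000.


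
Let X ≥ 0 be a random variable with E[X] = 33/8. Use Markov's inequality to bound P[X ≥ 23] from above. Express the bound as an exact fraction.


μ = E[X] = 33/8, a = 23.
Markov: P[X ≥ 23] ≤ μ/a = (33/8)/23 = 33/184.
Numerically: ≈ 0.17935.
(Since a = 23 > μ = 4.12500, the bound 33/184 is < 1 and informative.)

P[X ≥ 23] ≤ 33/184 ≈ 0.17935.


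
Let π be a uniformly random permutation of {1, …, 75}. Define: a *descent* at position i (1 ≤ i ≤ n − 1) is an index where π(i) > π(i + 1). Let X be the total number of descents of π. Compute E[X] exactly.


Write X = Σ X_I over i = 1, …, 74, with X_I the indicator of one descent.
There are 74 indicators.
For each fixed i, the pair (π(i), π(i+1)) is a uniformly random ordered pair of distinct values from {1, …, 75}; by symmetry P[π(i) > π(i+1)] = 1/2.
By linearity: E[X] = 74 · (1/2) = (75 − 1) · (1/2) = 37 ≈ 37.000000.

E[X] = 37 = 37.000000.


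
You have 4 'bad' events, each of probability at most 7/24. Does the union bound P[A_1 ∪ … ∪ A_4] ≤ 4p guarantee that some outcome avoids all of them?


Union bound: P[∪_{i=1}^{4} A_i] ≤ Σ_i P[A_i] ≤ 4·p = 4·(7/24) = 7/6.
Numerically: 7/6 ≈ 1.1666667.
Is 7/6 < 1? NO.
Since the bound 7/6 is ≥ 1, the union bound is uninformative here; it does NOT by itself certify existence.

4·p = 7/6 ≈ 1.1666667; existence NOT certified by the union bound.


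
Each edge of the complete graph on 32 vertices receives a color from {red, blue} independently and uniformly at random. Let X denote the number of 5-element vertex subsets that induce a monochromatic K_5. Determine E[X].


Let X = Σ_S X_S over the C(32, 5) = 201376 subsets S of size 5, where X_S = 1 if the K_5 on S is monochromatic.
For a fixed S, the K_5 on S has C(5, 2) = 10 edges. P[all 10 edges red] = (1/2)^10, and likewise for blue, so P[monochromatic] = 2·(1/2)^10 = 2^{1 − 10} = 1/512.
By linearity of expectation: E[X] = C(32, 5) · 2^{1 − 10} = 201376 · 1/512 = 6293/16.
Numerically: E[X] ≈ 393.31250.

E[X] = C(32,5)·2^(1−C(5,2)) = 6293/16 ≈ 393.31250.


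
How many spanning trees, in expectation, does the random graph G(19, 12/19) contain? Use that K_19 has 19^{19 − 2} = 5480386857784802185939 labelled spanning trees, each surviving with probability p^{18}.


K_19 has 19^{19 − 2} = 5480386857784802185939 labelled spanning trees.
For each such spanning tree H, let X_H = 1 if all 18 edges of H are present in G. Then P[X_H = 1] = p^{18} = (12/19)^{18} = 26623333280885243904/104127350297911241532841.
By linearity of expectation: E[X] = Σ_H E[X_H] = 5480386857784802185939 · p^{18} = 5480386857784802185939 · 26623333280885243904/104127350297911241532841 = 26623333280885243904/19.
Numerically: E[X] ≈ 1.40123e+18.

E[X] = 5480386857784802185939 · (12/19)^{18} = 26623333280885243904/19 ≈ 1.40123e+18.


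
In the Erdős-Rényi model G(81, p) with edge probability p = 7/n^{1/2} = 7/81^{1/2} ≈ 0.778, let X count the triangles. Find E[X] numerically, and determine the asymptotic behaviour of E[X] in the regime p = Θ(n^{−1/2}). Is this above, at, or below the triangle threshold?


Number of potential triangles: C(81, 3) = 85320.
Each occurs with probability p³ ≈ (0.778)³ ≈ 4.70508e-01.
By linearity: E[X] = C(81, 3)·p³ ≈ 85320 · 4.70508e-01 ≈ 40143.704.
Since α = 1/2 < 1, p = c/n^{1/2} ≫ 1/n is above the triangle threshold p ~ 1/n. Asymptotically E[X] ~ (c³/6)·n^{3(1−α)} = (7³/6)·n^{1.5} → ∞; triangles are abundant w.h.p.

E[X] ≈ 40143.704; in regime p = Θ(1/n^{1/2}) E[X] diverges (above the triangle threshold p ~ 1/n).


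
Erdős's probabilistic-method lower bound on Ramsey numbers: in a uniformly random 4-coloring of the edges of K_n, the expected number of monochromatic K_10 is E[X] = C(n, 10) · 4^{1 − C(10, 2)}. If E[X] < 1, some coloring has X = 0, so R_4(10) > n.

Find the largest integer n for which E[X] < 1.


We need C(n, 10) · 4^{1 − 45} < 1, i.e. C(n, 10) < 4^{45 − 1} = 309485009821345068724781056.
Check values of n near the boundary:
  n = 2018: C(2018, 10) = 301820606687612220663963508; 301820606687612220663963508 < 309485009821345068724781056? YES
  n = 2019: C(2019, 10) = 303322949179835278009229628; 303322949179835278009229628 < 309485009821345068724781056? YES
  n = 2020: C(2020, 10) = 304832018578739931133653656; 304832018578739931133653656 < 309485009821345068724781056? YES
  n = 2021: C(2021, 10) = 306347841644770462864800616; 306347841644770462864800616 < 309485009821345068724781056? YES
  n = 2022: C(2022, 10) = 307870445231474093395937796; 307870445231474093395937796 < 309485009821345068724781056? YES
  n = 2023: C(2023, 10) = 309399856285778485315440716; 309399856285778485315440716 < 309485009821345068724781056? YES
  n = 2024: C(2024, 10) = 310936101848269937576192656; 310936101848269937576192656 < 309485009821345068724781056? NO
  n = 2025: C(2025, 10) = 312479209053472269772600560; 312479209053472269772600560 < 309485009821345068724781056? NO
  n = 2026: C(2026, 10) = 314029205130126398094885285; 314029205130126398094885285 < 309485009821345068724781056? NO
The largest n with C(n, 10) < 309485009821345068724781056 is n = 2023 (where E[X] = 77349964071444621328860179/77371252455336267181195264 ≈ 0.999725). Hence R_4(10) > 2023, i.e. R_4(10) ≥ 2024.

Largest n = 2023; hence R_4(10) > 2023.


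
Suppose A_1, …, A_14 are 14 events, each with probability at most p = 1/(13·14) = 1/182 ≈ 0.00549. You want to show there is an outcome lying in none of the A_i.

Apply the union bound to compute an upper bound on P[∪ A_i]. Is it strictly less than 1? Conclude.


Union bound: P[∪_{i=1}^{14} A_i] ≤ Σ_i P[A_i] ≤ 14·p = 14·(1/182) = 1/13.
Numerically: 1/13 ≈ 0.07692.
Is 1/13 < 1? YES.
Since P[∪ A_i] ≤ 1/13 < 1, the complement has P[∩ A_i^c] ≥ 1 − 1/13 = 12/13 > 0, so some outcome avoids every A_i.

14·p = 1/13 ≈ 0.07692; existence CERTIFIED by the union bound.


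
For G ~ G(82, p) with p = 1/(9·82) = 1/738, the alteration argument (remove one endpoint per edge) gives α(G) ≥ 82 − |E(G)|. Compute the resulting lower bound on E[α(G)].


E[|E(G)|] = C(82, 2)·p = 3321 · (1/738) = 9/2.
E[α(G)] ≥ n − E[|E(G)|] = 82 − 9/2 = 155/2.
Numerically: ≈ 77.5000.
(This is only a lower bound; the true E[α(G)] may be larger.)

E[α(G)] ≥ 155/2 ≈ 77.5000.


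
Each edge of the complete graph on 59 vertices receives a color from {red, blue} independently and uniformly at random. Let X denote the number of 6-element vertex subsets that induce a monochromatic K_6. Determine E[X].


Let X = Σ_S X_S over the C(59, 6) = 45057474 subsets S of size 6, where X_S = 1 if the K_6 on S is monochromatic.
For a fixed S, the K_6 on S has C(6, 2) = 15 edges. P[all 15 edges red] = (1/2)^15, and likewise for blue, so P[monochromatic] = 2·(1/2)^15 = 2^{1 − 15} = 1/16384.
By linearity of expectation: E[X] = C(59, 6) · 2^{1 − 15} = 45057474 · 1/16384 = 22528737/8192.
Numerically: E[X] ≈ 2750.0900.

E[X] = C(59,6)·2^(1−C(6,2)) = 22528737/8192 ≈ 2750.0900.


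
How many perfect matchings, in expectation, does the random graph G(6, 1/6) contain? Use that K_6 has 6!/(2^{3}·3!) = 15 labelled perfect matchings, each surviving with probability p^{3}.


K_6 has 6!/(2^{3}·3!) = 15 labelled perfect matchings.
For each such perfect matching H, let X_H = 1 if all 3 edges of H are present in G. Then P[X_H = 1] = p^{3} = (1/6)^{3} = 1/216.
Summing the indicators: E[X] = Σ_H E[X_H] = 15 · p^{3} = 15 · 1/216 = 5/72.
Numerically: E[X] ≈ 0.069444.

E[X] = 15 · (1/6)^{3} = 5/72 ≈ 0.069444.


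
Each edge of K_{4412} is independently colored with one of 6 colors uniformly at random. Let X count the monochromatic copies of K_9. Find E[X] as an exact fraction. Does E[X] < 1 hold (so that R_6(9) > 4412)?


E[X] = C(4412, 9) · 6^{1 − 36} = 1731452449760113018141823620 · 6^{−35} = 1731452449760113018141823620/1719070799748422591028658176.
As a reduced fraction: E[X] = 432863112440028254535455905/429767699937105647757164544 ≈ 1.0072.
Is E[X] < 1? NO.
Since E[X] ≥ 1, the first-moment bound is inconclusive at n = 4412; it does NOT by itself certify R_6(9) > 4412.

E[X] = 432863112440028254535455905/429767699937105647757164544 ≈ 1.0072; E[X] ≥ 1; first-moment method inconclusive here.


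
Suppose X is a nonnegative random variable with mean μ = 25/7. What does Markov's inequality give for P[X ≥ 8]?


μ = E[X] = 25/7, a = 8.
Markov: P[X ≥ 8] ≤ μ/a = (25/7)/8 = 25/56.
Numerically: ≈ 0.44643.
(Since a = 8 > μ = 3.57143, the bound 25/56 is < 1 and informative.)

P[X ≥ 8] ≤ 25/56 ≈ 0.44643.


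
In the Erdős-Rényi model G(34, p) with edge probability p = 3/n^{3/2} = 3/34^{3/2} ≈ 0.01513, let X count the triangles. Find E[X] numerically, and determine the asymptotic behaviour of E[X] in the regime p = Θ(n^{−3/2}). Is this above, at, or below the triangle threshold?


Number of potential triangles: C(34, 3) = 5984.
Each occurs with probability p³ ≈ (0.01513)³ ≈ 3.465043e-06.
By linearity: E[X] = C(34, 3)·p³ ≈ 5984 · 3.465043e-06 ≈ 0.0207.
Since α = 3/2 > 1, p = c/n^{3/2} = o(1/n) is below the triangle threshold p ~ 1/n. Asymptotically E[X] ~ (c³/6)·n^{3(1−α)} = (3³/6)·n^{-1.5} → 0, so by Markov's inequality G has no triangles w.h.p.

E[X] ≈ 0.0207; in regime p = Θ(1/n^{3/2}) E[X] tends to 0 (below the triangle threshold p ~ 1/n).


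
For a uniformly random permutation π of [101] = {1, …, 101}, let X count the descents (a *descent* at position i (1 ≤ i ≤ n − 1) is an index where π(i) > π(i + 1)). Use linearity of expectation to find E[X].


Write X = Σ X_I over i = 1, …, 100, with X_I the indicator of one descent.
There are 100 indicators.
For each fixed i, the pair (π(i), π(i+1)) is a uniformly random ordered pair of distinct values from {1, …, 101}; by symmetry P[π(i) > π(i+1)] = 1/2.
By linearity: E[X] = 100 · (1/2) = (101 − 1) · (1/2) = 50 ≈ 50.000000.

E[X] = 50 = 50.000000.


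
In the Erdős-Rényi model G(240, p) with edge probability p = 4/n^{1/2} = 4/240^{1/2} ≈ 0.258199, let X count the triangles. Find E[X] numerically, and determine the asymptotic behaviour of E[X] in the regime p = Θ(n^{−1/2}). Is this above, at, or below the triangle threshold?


Number of potential triangles: C(240, 3) = 2275280.
Each occurs with probability p³ ≈ (0.258199)³ ≈ 1.72132593e-02.
By linearity: E[X] = C(240, 3)·p³ ≈ 2275280 · 1.72132593e-02 ≈ 39164.984658.
Since α = 1/2 < 1, p = c/n^{1/2} ≫ 1/n is above the triangle threshold p ~ 1/n. Asymptotically E[X] ~ (c³/6)·n^{3(1−α)} = (4³/6)·n^{1.5} → ∞; triangles are abundant w.h.p.

E[X] ≈ 39164.984658; in regime p = Θ(1/n^{1/2}) E[X] diverges (above the triangle threshold p ~ 1/n).


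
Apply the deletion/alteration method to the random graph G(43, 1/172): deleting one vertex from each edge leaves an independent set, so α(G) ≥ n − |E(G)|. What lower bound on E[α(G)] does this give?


E[|E(G)|] = C(43, 2)·p = 903 · (1/172) = 21/4.
E[α(G)] ≥ n − E[|E(G)|] = 43 − 21/4 = 151/4.
Numerically: ≈ 37.750000.
(This is only a lower bound; the true E[α(G)] may be larger.)

E[α(G)] ≥ 151/4 ≈ 37.750000.


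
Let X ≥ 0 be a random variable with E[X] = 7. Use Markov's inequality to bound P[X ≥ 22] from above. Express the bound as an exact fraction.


μ = E[X] = 7, a = 22.
Markov: P[X ≥ 22] ≤ μ/a = (7)/22 = 7/22.
Numerically: ≈ 0.3182.
(Since a = 22 > μ = 7.0000, the bound 7/22 is < 1 and informative.)

P[X ≥ 22] ≤ 7/22 ≈ 0.3182.


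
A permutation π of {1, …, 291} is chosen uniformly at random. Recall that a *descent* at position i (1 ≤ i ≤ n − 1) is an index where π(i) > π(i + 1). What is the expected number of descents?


Write X = Σ X_I over i = 1, …, 290, with X_I the indicator of one descent.
There are 290 indicators.
For each fixed i, the pair (π(i), π(i+1)) is a uniformly random ordered pair of distinct values from {1, …, 291}; by symmetry P[π(i) > π(i+1)] = 1/2.
By linearity: E[X] = 290 · (1/2) = (291 − 1) · (1/2) = 145 ≈ 145.00000.

E[X] = 145 = 145.00000.


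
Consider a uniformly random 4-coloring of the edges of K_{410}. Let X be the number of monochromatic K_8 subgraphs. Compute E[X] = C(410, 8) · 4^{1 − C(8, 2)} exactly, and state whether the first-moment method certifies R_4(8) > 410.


E[X] = C(410, 8) · 4^{1 − 28} = 18488798173326195 · 4^{−27} = 18488798173326195/18014398509481984.
As a reduced fraction: E[X] = 18488798173326195/18014398509481984 ≈ 1.0263.
Is E[X] < 1? NO.
Since E[X] ≥ 1, the first-moment bound is inconclusive at n = 410; it does NOT by itself certify R_4(8) > 410.

E[X] = 18488798173326195/18014398509481984 ≈ 1.0263; E[X] ≥ 1; first-moment method inconclusive here.


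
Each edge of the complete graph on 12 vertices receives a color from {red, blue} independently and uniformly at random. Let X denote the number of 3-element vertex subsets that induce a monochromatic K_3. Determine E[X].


Let X = Σ_S X_S over the C(12, 3) = 220 subsets S of size 3, where X_S = 1 if the K_3 on S is monochromatic.
For a fixed S, the K_3 on S has C(3, 2) = 3 edges. P[all 3 edges red] = (1/2)^3, and likewise for blue, so P[monochromatic] = 2·(1/2)^3 = 2^{1 − 3} = 1/4.
Summing: E[X] = C(12, 3) · 2^{1 − 3} = 220 · 1/4 = 55.
Numerically: E[X] ≈ 55.000000.

E[X] = C(12,3)·2^(1−C(3,2)) = 55 ≈ 55.000000.


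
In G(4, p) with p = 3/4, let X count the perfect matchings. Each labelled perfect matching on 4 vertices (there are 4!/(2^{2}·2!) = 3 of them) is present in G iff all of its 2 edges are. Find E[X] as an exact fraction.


K_4 has 4!/(2^{2}·2!) = 3 labelled perfect matchings.
For each such perfect matching H, let X_H = 1 if all 2 edges of H are present in G. Then P[X_H = 1] = p^{2} = (3/4)^{2} = 9/16.
By linearity of expectation: E[X] = Σ_H E[X_H] = 3 · p^{2} = 3 · 9/16 = 27/16.
Numerically: E[X] ≈ 1.688.

E[X] = 3 · (3/4)^{2} = 27/16 ≈ 1.688.


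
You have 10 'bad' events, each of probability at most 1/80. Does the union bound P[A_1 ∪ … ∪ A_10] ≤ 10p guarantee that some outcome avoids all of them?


Union bound: P[∪_{i=1}^{10} A_i] ≤ Σ_i P[A_i] ≤ 10·p = 10·(1/80) = 1/8.
Numerically: 1/8 ≈ 0.125000.
Is 1/8 < 1? YES.
Since P[∪ A_i] ≤ 1/8 < 1, the complement has P[∩ A_i^c] ≥ 1 − 1/8 = 7/8 > 0, so some outcome avoids every A_i.

10·p = 1/8 ≈ 0.125000; existence CERTIFIED by the union bound.


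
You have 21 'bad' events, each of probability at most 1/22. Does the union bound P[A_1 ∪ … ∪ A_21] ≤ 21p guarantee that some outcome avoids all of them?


Union bound: P[∪_{i=1}^{21} A_i] ≤ Σ_i P[A_i] ≤ 21·p = 21·(1/22) = 21/22.
Numerically: 21/22 ≈ 0.955.
Is 21/22 < 1? YES.
Since P[∪ A_i] ≤ 21/22 < 1, the complement has P[∩ A_i^c] ≥ 1 − 21/22 = 1/22 > 0, so some outcome avoids every A_i.

21·p = 21/22 ≈ 0.955; existence CERTIFIED by the union bound.


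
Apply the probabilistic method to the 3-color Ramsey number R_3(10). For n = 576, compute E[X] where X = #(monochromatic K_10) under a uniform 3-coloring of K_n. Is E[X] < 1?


E[X] = C(576, 10) · 3^{1 − 45} = 1024104945306307344480 · 3^{−44} = 1024104945306307344480/984770902183611232881.
As a reduced fraction: E[X] = 12643270929707498080/12157665459056928801 ≈ 1.039942.
Is E[X] < 1? NO.
Since E[X] ≥ 1, the first-moment bound is inconclusive at n = 576; it does NOT by itself certify R_3(10) > 576.

E[X] = 12643270929707498080/12157665459056928801 ≈ 1.039942; E[X] ≥ 1; first-moment method inconclusive here.


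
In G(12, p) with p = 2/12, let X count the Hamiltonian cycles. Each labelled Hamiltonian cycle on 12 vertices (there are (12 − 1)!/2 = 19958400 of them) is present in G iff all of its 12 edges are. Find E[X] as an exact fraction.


K_12 has (12 − 1)!/2 = 19958400 labelled Hamiltonian cycles.
For each such Hamiltonian cycle H, let X_H = 1 if all 12 edges of H are present in G. Then P[X_H = 1] = p^{12} = (1/6)^{12} = 1/2176782336.
By linearity of expectation: E[X] = Σ_H E[X_H] = 19958400 · p^{12} = 19958400 · 1/2176782336 = 1925/209952.
Numerically: E[X] ≈ 0.009169.

E[X] = 19958400 · (1/6)^{12} = 1925/209952 ≈ 0.009169.


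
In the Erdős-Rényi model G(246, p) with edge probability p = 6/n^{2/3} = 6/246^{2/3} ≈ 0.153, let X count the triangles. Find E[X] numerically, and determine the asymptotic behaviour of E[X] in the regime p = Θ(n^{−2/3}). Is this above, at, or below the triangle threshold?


Number of potential triangles: C(246, 3) = 2450980.
Each occurs with probability p³ ≈ (0.153)³ ≈ 3.56930e-03.
By linearity: E[X] = C(246, 3)·p³ ≈ 2450980 · 3.56930e-03 ≈ 8748.293.
Since α = 2/3 < 1, p = c/n^{2/3} ≫ 1/n is above the triangle threshold p ~ 1/n. Asymptotically E[X] ~ (c³/6)·n^{3(1−α)} = (6³/6)·n^{1} → ∞; triangles are abundant w.h.p.

E[X] ≈ 8748.293; in regime p = Θ(1/n^{2/3}) E[X] diverges (above the triangle threshold p ~ 1/n).


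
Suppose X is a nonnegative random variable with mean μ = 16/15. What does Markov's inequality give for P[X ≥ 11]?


μ = E[X] = 16/15, a = 11.
Markov: P[X ≥ 11] ≤ μ/a = (16/15)/11 = 16/165.
Numerically: ≈ 0.097.
(Since a = 11 > μ = 1.067, the bound 16/165 is < 1 and informative.)

P[X ≥ 11] ≤ 16/165 ≈ 0.097.


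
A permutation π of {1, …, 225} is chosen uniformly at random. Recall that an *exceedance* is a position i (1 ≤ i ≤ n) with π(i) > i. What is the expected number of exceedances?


Write X = Σ_{i=1}^{225} X_i, where X_i = 1_{π(i) > i}.
For each fixed i, π(i) is uniform over {1, …, 225} (marginal of a uniform permutation), so P[π(i) > i] = (n − i)/n. Summing: Σ_{i=1}^{225} (n − i)/n = (0 + 1 + … + 224)/225 = 225(225 − 1)/(2·225) = (225 − 1)/2.
Hence E[X] = Σ_{i=1}^{225} (225 − i)/225 = 112 ≈ 112.00000.

E[X] = 112 = 112.00000.


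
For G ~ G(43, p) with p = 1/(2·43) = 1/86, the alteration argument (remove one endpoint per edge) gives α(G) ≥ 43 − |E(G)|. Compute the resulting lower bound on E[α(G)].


E[|E(G)|] = C(43, 2)·p = 903 · (1/86) = 21/2.
E[α(G)] ≥ n − E[|E(G)|] = 43 − 21/2 = 65/2.
Numerically: ≈ 32.5000.
(This is only a lower bound; the true E[α(G)] may be larger.)

E[α(G)] ≥ 65/2 ≈ 32.5000.


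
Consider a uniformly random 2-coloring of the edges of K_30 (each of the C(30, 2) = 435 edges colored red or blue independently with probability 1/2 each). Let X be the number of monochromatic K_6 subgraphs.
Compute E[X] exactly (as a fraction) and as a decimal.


Let X = Σ_S X_S over the C(30, 6) = 593775 subsets S of size 6, where X_S = 1 if the K_6 on S is monochromatic.
For a fixed S, the K_6 on S has C(6, 2) = 15 edges. P[all 15 edges red] = (1/2)^15, and likewise for blue, so P[monochromatic] = 2·(1/2)^15 = 2^{1 − 15} = 1/16384.
By linearity of expectation: E[X] = C(30, 6) · 2^{1 − 15} = 593775 · 1/16384 = 593775/16384.
Numerically: E[X] ≈ 36.241150.

E[X] = C(30,6)·2^(1−C(6,2)) = 593775/16384 ≈ 36.241150.


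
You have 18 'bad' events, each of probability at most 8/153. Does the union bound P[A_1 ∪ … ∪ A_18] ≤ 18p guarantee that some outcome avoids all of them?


Union bound: P[∪_{i=1}^{18} A_i] ≤ Σ_i P[A_i] ≤ 18·p = 18·(8/153) = 16/17.
Numerically: 16/17 ≈ 0.941176.
Is 16/17 < 1? YES.
Since P[∪ A_i] ≤ 16/17 < 1, the complement has P[∩ A_i^c] ≥ 1 − 16/17 = 1/17 > 0, so some outcome avoids every A_i.

18·p = 16/17 ≈ 0.941176; existence CERTIFIED by the union bound.


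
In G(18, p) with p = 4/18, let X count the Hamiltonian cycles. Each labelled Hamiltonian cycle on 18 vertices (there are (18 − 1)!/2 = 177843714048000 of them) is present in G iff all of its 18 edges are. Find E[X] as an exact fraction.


K_18 has (18 − 1)!/2 = 177843714048000 labelled Hamiltonian cycles.
For each such Hamiltonian cycle H, let X_H = 1 if all 18 edges of H are present in G. Then P[X_H = 1] = p^{18} = (2/9)^{18} = 262144/150094635296999121.
By linearity: E[X] = Σ_H E[X_H] = 177843714048000 · p^{18} = 177843714048000 · 262144/150094635296999121 = 63951526166528000/205891132094649.
Numerically: E[X] ≈ 310.6.

E[X] = 177843714048000 · (2/9)^{18} = 63951526166528000/205891132094649 ≈ 310.6.


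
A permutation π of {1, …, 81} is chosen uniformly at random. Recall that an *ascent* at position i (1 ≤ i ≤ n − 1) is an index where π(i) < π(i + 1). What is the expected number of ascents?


Write X = Σ X_I over i = 1, …, 80, with X_I the indicator of one ascent.
There are 80 indicators.
For each fixed i, the pair (π(i), π(i+1)) is a uniformly random ordered pair of distinct values from {1, …, 81}; by symmetry P[π(i) < π(i+1)] = 1/2.
By linearity: E[X] = 80 · (1/2) = (81 − 1) · (1/2) = 40 ≈ 40.000000.

E[X] = 40 = 40.000000.


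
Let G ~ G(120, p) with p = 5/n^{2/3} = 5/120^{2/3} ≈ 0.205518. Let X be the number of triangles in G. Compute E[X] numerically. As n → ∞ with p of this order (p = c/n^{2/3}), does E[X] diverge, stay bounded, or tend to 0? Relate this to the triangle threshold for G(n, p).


Number of potential triangles: C(120, 3) = 280840.
Each occurs with probability p³ ≈ (0.205518)³ ≈ 8.68055556e-03.
By linearity: E[X] = C(120, 3)·p³ ≈ 280840 · 8.68055556e-03 ≈ 2437.847222.
Since α = 2/3 < 1, p = c/n^{2/3} ≫ 1/n is above the triangle threshold p ~ 1/n. Asymptotically E[X] ~ (c³/6)·n^{3(1−α)} = (5³/6)·n^{1} → ∞; triangles are abundant w.h.p.

E[X] ≈ 2437.847222; in regime p = Θ(1/n^{2/3}) E[X] diverges (above the triangle threshold p ~ 1/n).


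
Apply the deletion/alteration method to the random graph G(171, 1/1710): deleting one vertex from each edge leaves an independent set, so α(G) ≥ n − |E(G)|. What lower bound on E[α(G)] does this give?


E[|E(G)|] = C(171, 2)·p = 14535 · (1/1710) = 17/2.
E[α(G)] ≥ n − E[|E(G)|] = 171 − 17/2 = 325/2.
Numerically: ≈ 162.5000.
(This is only a lower bound; the true E[α(G)] may be larger.)

E[α(G)] ≥ 325/2 ≈ 162.5000.
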